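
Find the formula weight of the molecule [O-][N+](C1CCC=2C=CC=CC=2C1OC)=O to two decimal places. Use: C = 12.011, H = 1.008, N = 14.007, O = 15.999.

207.23

Molecular formula: C11H13NO3.
M = 11×12.011 + 13×1.008 + 1×14.007 + 3×15.999 = 207.23 g/mol.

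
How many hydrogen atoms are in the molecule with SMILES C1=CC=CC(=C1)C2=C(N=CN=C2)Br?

Hydrogens are implicit in SMILES; fill each atom to its normal valence:
  7 × C (aromatic): 1 H each → 7
  3 × C (aromatic): no H
  2 × N (aromatic): no H
  1 × Br: no H
  Total hydrogens = 7.

7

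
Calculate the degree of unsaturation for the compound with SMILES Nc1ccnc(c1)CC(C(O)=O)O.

5

Molecular formula from the SMILES: C8H10N2O3.
DoU = (2C + 2 + N − H − X)/2 = (2·8 + 2 + 2 − 10 − 0)/2 = 10/2 = 5.
(Structurally: 1 ring(s) + 4 π bond(s) = 5.)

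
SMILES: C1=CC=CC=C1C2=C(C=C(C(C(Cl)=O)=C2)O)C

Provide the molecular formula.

C14H11ClO2

Heavy atoms from the SMILES: 14 C, 1 Cl, 2 O.
Implicit hydrogens by atom environment:
  7 × C (aromatic): 1 H each → 7
  5 × C (aromatic): no H
  1 × C: 3 H
  1 × C: no H
  1 × Cl: no H
  1 × O: 1 H
  1 × O: no H
  Total hydrogens = 11.
Molecular formula: C14H11ClO2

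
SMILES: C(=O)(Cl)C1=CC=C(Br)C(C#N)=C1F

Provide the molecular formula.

Heavy atoms from the SMILES: 1 Br, 8 C, 1 Cl, 1 F, 1 N, 1 O.
Implicit hydrogens by atom environment:
  4 × C (aromatic): no H
  2 × C (aromatic): 1 H each → 2
  2 × C: no H
  1 × Br: no H
  1 × Cl: no H
  1 × F: no H
  1 × N: no H
  1 × O: no H
  Total hydrogens = 2.
Molecular formula: C8H2BrClFNO

C8H2BrClFNO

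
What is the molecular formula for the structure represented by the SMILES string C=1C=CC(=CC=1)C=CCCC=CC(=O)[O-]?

Heavy atoms from the SMILES: 13 C, 2 O.
Implicit hydrogens by atom environment:
  5 × C (aromatic): 1 H each → 5
  4 × C: 1 H each → 4
  2 × C: 2 H each → 4
  1 × C (aromatic): no H
  1 × C: no H
  1 × O: no H
  1 × O (charge -1): no H
  Total hydrogens = 13.
Net charge -1.
Molecular formula: C13H13O2-

C13H13O2-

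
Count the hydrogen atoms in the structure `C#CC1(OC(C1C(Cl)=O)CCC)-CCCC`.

Hydrogens are implicit in SMILES; fill each atom to its normal valence:
  5 × C: 2 H each → 10
  3 × C: 1 H each → 3
  3 × C: no H
  2 × C: 3 H each → 6
  2 × O: no H
  1 × Cl: no H
  Total hydrogens = 19.

19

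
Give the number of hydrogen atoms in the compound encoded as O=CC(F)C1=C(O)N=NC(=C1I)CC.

8

Hydrogens are implicit in SMILES; fill each atom to its normal valence:
  4 × C (aromatic): no H
  2 × C: 1 H each → 2
  2 × N (aromatic): no H
  1 × C: 3 H
  1 × C: 2 H
  1 × F: no H
  1 × I: no H
  1 × O: 1 H
  1 × O: no H
  Total hydrogens = 8.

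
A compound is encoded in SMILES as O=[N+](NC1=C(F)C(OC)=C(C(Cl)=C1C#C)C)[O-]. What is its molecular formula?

Heavy atoms from the SMILES: 10 C, 1 Cl, 1 F, 2 N, 3 O.
Implicit hydrogens by atom environment:
  6 × C (aromatic): no H
  2 × C: 3 H each → 6
  2 × O: no H
  1 × C: 1 H
  1 × C: no H
  1 × Cl: no H
  1 × F: no H
  1 × N: 1 H
  1 × N (charge +1): no H
  1 × O (charge -1): no H
  Total hydrogens = 8.
Molecular formula: C10H8ClFN2O3

C10H8ClFN2O3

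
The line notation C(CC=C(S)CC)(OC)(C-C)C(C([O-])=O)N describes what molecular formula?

Heavy atoms from the SMILES: 11 C, 1 N, 3 O, 1 S.
Implicit hydrogens by atom environment:
  3 × C: 3 H each → 9
  3 × C: 2 H each → 6
  3 × C: no H
  2 × C: 1 H each → 2
  2 × O: no H
  1 × N: 2 H
  1 × O (charge -1): no H
  1 × S: 1 H
  Total hydrogens = 20.
Net charge -1.
Molecular formula: C11H20NO3S-

C11H20NO3S-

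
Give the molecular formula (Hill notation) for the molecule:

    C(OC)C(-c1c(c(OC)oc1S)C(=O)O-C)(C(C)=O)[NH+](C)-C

C14H22NO6S+

Heavy atoms from the SMILES: 14 C, 1 N, 6 O, 1 S.
Implicit hydrogens by atom environment:
  6 × C: 3 H each → 18
  5 × O: no H
  4 × C (aromatic): no H
  3 × C: no H
  1 × C: 2 H
  1 × N (charge +1): 1 H
  1 × O (aromatic): no H
  1 × S: 1 H
  Total hydrogens = 22.
Net charge +1.
Molecular formula: C14H22NO6S+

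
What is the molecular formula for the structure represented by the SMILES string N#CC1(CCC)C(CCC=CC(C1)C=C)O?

Heavy atoms from the SMILES: 14 C, 1 N, 1 O.
Implicit hydrogens by atom environment:
  6 × C: 2 H each → 12
  5 × C: 1 H each → 5
  2 × C: no H
  1 × C: 3 H
  1 × N: no H
  1 × O: 1 H
  Total hydrogens = 21.
Molecular formula: C14H21NO

C14H21NO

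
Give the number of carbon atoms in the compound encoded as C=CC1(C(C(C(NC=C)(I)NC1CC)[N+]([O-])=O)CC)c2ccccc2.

The symbol for carbon appears 19 times in the SMILES. Lowercase c denotes aromatic carbon and counts toward C.

19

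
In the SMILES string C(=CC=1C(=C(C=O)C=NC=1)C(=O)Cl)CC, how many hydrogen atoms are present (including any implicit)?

Hydrogens are implicit in SMILES; fill each atom to its normal valence:
  3 × C: 1 H each → 3
  3 × C (aromatic): no H
  2 × C (aromatic): 1 H each → 2
  2 × O: no H
  1 × C: 3 H
  1 × C: 2 H
  1 × C: no H
  1 × Cl: no H
  1 × N (aromatic): no H
  Total hydrogens = 10.

10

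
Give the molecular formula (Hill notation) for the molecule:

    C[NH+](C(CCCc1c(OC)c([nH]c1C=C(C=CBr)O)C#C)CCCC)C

Heavy atoms from the SMILES: 1 Br, 21 C, 2 N, 2 O.
Implicit hydrogens by atom environment:
  6 × C: 2 H each → 12
  5 × C: 1 H each → 5
  4 × C: 3 H each → 12
  4 × C (aromatic): no H
  2 × C: no H
  1 × Br: no H
  1 × N (aromatic): 1 H
  1 × N (charge +1): 1 H
  1 × O: 1 H
  1 × O: no H
  Total hydrogens = 32.
Net charge +1.
Molecular formula: C21H32BrN2O2+

C21H32BrN2O2+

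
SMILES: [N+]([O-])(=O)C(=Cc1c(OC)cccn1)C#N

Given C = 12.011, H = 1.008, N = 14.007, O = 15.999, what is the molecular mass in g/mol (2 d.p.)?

205.17

Molecular formula: C9H7N3O3.
M = 9×12.011 + 7×1.008 + 3×14.007 + 3×15.999 = 205.17 g/mol.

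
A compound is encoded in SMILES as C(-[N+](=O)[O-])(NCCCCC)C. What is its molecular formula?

C7H16N2O2

Heavy atoms from the SMILES: 7 C, 2 N, 2 O.
Implicit hydrogens by atom environment:
  4 × C: 2 H each → 8
  2 × C: 3 H each → 6
  1 × C: 1 H
  1 × N: 1 H
  1 × N (charge +1): no H
  1 × O: no H
  1 × O (charge -1): no H
  Total hydrogens = 16.
Molecular formula: C7H16N2O2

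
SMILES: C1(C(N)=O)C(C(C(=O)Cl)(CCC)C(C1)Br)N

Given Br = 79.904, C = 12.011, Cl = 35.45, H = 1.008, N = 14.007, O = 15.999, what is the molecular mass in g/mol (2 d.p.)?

Molecular formula: C10H16BrClN2O2.
M = 1×79.904 + 10×12.011 + 1×35.45 + 16×1.008 + 2×14.007 + 2×15.999 = 311.60 g/mol.

311.60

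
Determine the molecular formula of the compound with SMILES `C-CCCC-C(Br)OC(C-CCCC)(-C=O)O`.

Heavy atoms from the SMILES: 1 Br, 13 C, 3 O.
Implicit hydrogens by atom environment:
  8 × C: 2 H each → 16
  2 × C: 3 H each → 6
  2 × C: 1 H each → 2
  2 × O: no H
  1 × Br: no H
  1 × C: no H
  1 × O: 1 H
  Total hydrogens = 25.
Molecular formula: C13H25BrO3

C13H25BrO3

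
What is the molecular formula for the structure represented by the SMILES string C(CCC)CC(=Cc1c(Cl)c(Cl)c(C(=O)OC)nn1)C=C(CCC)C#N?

C19H23Cl2N3O2

Heavy atoms from the SMILES: 19 C, 2 Cl, 3 N, 2 O.
Implicit hydrogens by atom environment:
  6 × C: 2 H each → 12
  4 × C (aromatic): no H
  4 × C: no H
  3 × C: 3 H each → 9
  2 × C: 1 H each → 2
  2 × Cl: no H
  2 × N (aromatic): no H
  2 × O: no H
  1 × N: no H
  Total hydrogens = 23.
Molecular formula: C19H23Cl2N3O2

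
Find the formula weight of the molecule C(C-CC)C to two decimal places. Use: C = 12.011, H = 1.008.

72.15

Molecular formula: C5H12.
M = 5×12.011 + 12×1.008 = 72.15 g/mol.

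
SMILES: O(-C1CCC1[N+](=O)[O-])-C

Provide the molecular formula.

Heavy atoms from the SMILES: 5 C, 1 N, 3 O.
Implicit hydrogens by atom environment:
  2 × C: 2 H each → 4
  2 × C: 1 H each → 2
  2 × O: no H
  1 × C: 3 H
  1 × N (charge +1): no H
  1 × O (charge -1): no H
  Total hydrogens = 9.
Molecular formula: C5H9NO3

C5H9NO3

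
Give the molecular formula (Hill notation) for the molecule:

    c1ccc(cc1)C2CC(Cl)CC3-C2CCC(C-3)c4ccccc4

C22H25Cl

Heavy atoms from the SMILES: 22 C, 1 Cl.
Implicit hydrogens by atom environment:
  10 × C (aromatic): 1 H each → 10
  5 × C: 2 H each → 10
  5 × C: 1 H each → 5
  2 × C (aromatic): no H
  1 × Cl: no H
  Total hydrogens = 25.
Molecular formula: C22H25Cl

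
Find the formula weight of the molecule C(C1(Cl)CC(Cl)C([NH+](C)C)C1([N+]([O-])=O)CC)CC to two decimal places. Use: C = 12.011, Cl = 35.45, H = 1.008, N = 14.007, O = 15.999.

Molecular formula: C12H23Cl2N2O2+.
M = 12×12.011 + 2×35.45 + 23×1.008 + 2×14.007 + 2×15.999 = 298.23 g/mol.

298.23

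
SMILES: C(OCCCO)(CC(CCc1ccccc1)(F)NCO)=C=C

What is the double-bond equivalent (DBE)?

6

Molecular formula from the SMILES: C17H24FNO3.
DoU = (2C + 2 + N − H − X)/2 = (2·17 + 2 + 1 − 24 − 1)/2 = 12/2 = 6.
(Structurally: 1 ring(s) + 5 π bond(s) = 6.)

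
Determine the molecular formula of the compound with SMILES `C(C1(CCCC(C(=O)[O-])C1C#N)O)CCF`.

Heavy atoms from the SMILES: 11 C, 1 F, 1 N, 3 O.
Implicit hydrogens by atom environment:
  6 × C: 2 H each → 12
  3 × C: no H
  2 × C: 1 H each → 2
  1 × F: no H
  1 × N: no H
  1 × O: 1 H
  1 × O: no H
  1 × O (charge -1): no H
  Total hydrogens = 15.
Net charge -1.
Molecular formula: C11H15FNO3-

C11H15FNO3-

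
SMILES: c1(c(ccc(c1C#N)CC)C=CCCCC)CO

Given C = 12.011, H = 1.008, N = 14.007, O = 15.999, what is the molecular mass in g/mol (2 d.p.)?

243.35

Molecular formula: C16H21NO.
M = 16×12.011 + 21×1.008 + 1×14.007 + 1×15.999 = 243.35 g/mol.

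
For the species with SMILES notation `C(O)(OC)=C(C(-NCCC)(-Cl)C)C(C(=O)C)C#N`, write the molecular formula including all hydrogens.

Heavy atoms from the SMILES: 12 C, 1 Cl, 2 N, 3 O.
Implicit hydrogens by atom environment:
  5 × C: no H
  4 × C: 3 H each → 12
  2 × C: 2 H each → 4
  2 × O: no H
  1 × C: 1 H
  1 × Cl: no H
  1 × N: 1 H
  1 × N: no H
  1 × O: 1 H
  Total hydrogens = 19.
Molecular formula: C12H19ClN2O3

C12H19ClN2O3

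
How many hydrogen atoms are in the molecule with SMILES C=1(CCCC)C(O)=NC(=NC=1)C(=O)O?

Hydrogens are implicit in SMILES; fill each atom to its normal valence:
  3 × C: 2 H each → 6
  3 × C (aromatic): no H
  2 × N (aromatic): no H
  2 × O: 1 H each → 2
  1 × C: 3 H
  1 × C (aromatic): 1 H
  1 × C: no H
  1 × O: no H
  Total hydrogens = 12.

12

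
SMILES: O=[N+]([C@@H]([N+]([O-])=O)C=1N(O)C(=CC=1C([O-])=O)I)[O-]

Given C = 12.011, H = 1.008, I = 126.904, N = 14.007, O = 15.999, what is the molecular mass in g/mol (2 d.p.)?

356.01

Molecular formula: C6H3IN3O7-.
M = 6×12.011 + 3×1.008 + 1×126.904 + 3×14.007 + 7×15.999 = 356.01 g/mol.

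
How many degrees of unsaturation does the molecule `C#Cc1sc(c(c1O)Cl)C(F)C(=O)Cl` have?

6

Molecular formula from the SMILES: C8H3Cl2FO2S.
DoU = (2C + 2 + N − H − X)/2 = (2·8 + 2 + 0 − 3 − 3)/2 = 12/2 = 6.
(Structurally: 1 ring(s) + 5 π bond(s) = 6.)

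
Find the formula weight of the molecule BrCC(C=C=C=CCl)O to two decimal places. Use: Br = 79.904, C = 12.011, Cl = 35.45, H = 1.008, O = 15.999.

209.47

Molecular formula: C6H6BrClO.
M = 1×79.904 + 6×12.011 + 1×35.45 + 6×1.008 + 1×15.999 = 209.47 g/mol.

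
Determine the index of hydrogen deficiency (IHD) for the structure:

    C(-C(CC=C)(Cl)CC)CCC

1

Molecular formula from the SMILES: C10H19Cl.
DoU = (2C + 2 + N − H − X)/2 = (2·10 + 2 + 0 − 19 − 1)/2 = 2/2 = 1.
(Structurally: 0 ring(s) + 1 π bond(s) = 1.)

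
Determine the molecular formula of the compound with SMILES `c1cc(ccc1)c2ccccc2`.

C12H10

Heavy atoms from the SMILES: 12 C.
Implicit hydrogens by atom environment:
  10 × C (aromatic): 1 H each → 10
  2 × C (aromatic): no H
  Total hydrogens = 10.
Molecular formula: C12H10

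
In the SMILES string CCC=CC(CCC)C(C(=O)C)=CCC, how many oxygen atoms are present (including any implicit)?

The symbol for oxygen appears 1 time in the SMILES.

1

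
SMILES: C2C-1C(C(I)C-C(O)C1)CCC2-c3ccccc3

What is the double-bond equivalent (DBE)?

Molecular formula from the SMILES: C16H21IO.
DoU = (2C + 2 + N − H − X)/2 = (2·16 + 2 + 0 − 21 − 1)/2 = 12/2 = 6.
(Structurally: 3 ring(s) + 3 π bond(s) = 6.)

6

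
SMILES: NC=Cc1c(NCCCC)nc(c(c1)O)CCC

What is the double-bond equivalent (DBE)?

Molecular formula from the SMILES: C14H23N3O.
DoU = (2C + 2 + N − H − X)/2 = (2·14 + 2 + 3 − 23 − 0)/2 = 10/2 = 5.
(Structurally: 1 ring(s) + 4 π bond(s) = 5.)

5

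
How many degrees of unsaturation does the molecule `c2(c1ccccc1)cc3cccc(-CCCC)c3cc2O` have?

11

Molecular formula from the SMILES: C20H20O.
DoU = (2C + 2 + N − H − X)/2 = (2·20 + 2 + 0 − 20 − 0)/2 = 22/2 = 11.
(Structurally: 3 ring(s) + 8 π bond(s) = 11.)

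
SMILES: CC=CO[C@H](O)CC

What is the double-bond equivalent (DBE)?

1

Molecular formula from the SMILES: C6H12O2.
DoU = (2C + 2 + N − H − X)/2 = (2·6 + 2 + 0 − 12 − 0)/2 = 2/2 = 1.
(Structurally: 0 ring(s) + 1 π bond(s) = 1.)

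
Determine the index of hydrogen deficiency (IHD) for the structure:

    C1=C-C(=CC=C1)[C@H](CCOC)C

4

Molecular formula from the SMILES: C11H16O.
DoU = (2C + 2 + N − H − X)/2 = (2·11 + 2 + 0 − 16 − 0)/2 = 8/2 = 4.
(Structurally: 1 ring(s) + 3 π bond(s) = 4.)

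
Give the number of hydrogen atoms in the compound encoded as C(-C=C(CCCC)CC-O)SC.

20

Hydrogens are implicit in SMILES; fill each atom to its normal valence:
  6 × C: 2 H each → 12
  2 × C: 3 H each → 6
  1 × C: 1 H
  1 × C: no H
  1 × O: 1 H
  1 × S: no H
  Total hydrogens = 20.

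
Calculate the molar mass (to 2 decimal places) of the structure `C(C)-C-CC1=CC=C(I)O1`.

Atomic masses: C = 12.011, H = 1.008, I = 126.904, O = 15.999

Molecular formula: C8H11IO.
M = 8×12.011 + 11×1.008 + 1×126.904 + 1×15.999 = 250.08 g/mol.

250.08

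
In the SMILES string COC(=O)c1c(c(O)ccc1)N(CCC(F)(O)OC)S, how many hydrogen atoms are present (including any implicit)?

Hydrogens are implicit in SMILES; fill each atom to its normal valence:
  3 × C (aromatic): 1 H each → 3
  3 × C (aromatic): no H
  3 × O: no H
  2 × C: 3 H each → 6
  2 × C: 2 H each → 4
  2 × C: no H
  2 × O: 1 H each → 2
  1 × F: no H
  1 × N: no H
  1 × S: 1 H
  Total hydrogens = 16.

16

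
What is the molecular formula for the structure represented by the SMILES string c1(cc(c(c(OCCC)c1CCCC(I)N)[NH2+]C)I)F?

Heavy atoms from the SMILES: 14 C, 1 F, 2 I, 2 N, 1 O.
Implicit hydrogens by atom environment:
  5 × C: 2 H each → 10
  5 × C (aromatic): no H
  2 × C: 3 H each → 6
  2 × I: no H
  1 × C (aromatic): 1 H
  1 × C: 1 H
  1 × F: no H
  1 × N (charge +1): 2 H
  1 × N: 2 H
  1 × O: no H
  Total hydrogens = 22.
Net charge +1.
Molecular formula: C14H22FI2N2O+

C14H22FI2N2O+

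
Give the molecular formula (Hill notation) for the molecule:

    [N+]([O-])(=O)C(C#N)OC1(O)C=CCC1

Heavy atoms from the SMILES: 7 C, 2 N, 4 O.
Implicit hydrogens by atom environment:
  3 × C: 1 H each → 3
  2 × C: 2 H each → 4
  2 × C: no H
  2 × O: no H
  1 × N (charge +1): no H
  1 × N: no H
  1 × O: 1 H
  1 × O (charge -1): no H
  Total hydrogens = 8.
Molecular formula: C7H8N2O4

C7H8N2O4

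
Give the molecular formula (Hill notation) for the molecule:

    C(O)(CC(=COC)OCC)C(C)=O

C9H16O4

Heavy atoms from the SMILES: 9 C, 4 O.
Implicit hydrogens by atom environment:
  3 × C: 3 H each → 9
  3 × O: no H
  2 × C: 2 H each → 4
  2 × C: 1 H each → 2
  2 × C: no H
  1 × O: 1 H
  Total hydrogens = 16.
Molecular formula: C9H16O4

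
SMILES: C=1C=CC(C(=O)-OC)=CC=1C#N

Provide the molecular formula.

Heavy atoms from the SMILES: 9 C, 1 N, 2 O.
Implicit hydrogens by atom environment:
  4 × C (aromatic): 1 H each → 4
  2 × C (aromatic): no H
  2 × C: no H
  2 × O: no H
  1 × C: 3 H
  1 × N: no H
  Total hydrogens = 7.
Molecular formula: C9H7NO2

C9H7NO2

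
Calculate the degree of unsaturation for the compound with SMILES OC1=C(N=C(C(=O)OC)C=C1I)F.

Molecular formula from the SMILES: C7H5FINO3.
DoU = (2C + 2 + N − H − X)/2 = (2·7 + 2 + 1 − 5 − 2)/2 = 10/2 = 5.
(Structurally: 1 ring(s) + 4 π bond(s) = 5.)

5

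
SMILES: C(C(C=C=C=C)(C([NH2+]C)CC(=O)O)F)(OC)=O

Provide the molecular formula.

C11H15FNO4+

Heavy atoms from the SMILES: 11 C, 1 F, 1 N, 4 O.
Implicit hydrogens by atom environment:
  5 × C: no H
  3 × O: no H
  2 × C: 3 H each → 6
  2 × C: 2 H each → 4
  2 × C: 1 H each → 2
  1 × F: no H
  1 × N (charge +1): 2 H
  1 × O: 1 H
  Total hydrogens = 15.
Net charge +1.
Molecular formula: C11H15FNO4+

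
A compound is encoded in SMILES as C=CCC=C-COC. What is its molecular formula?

Heavy atoms from the SMILES: 7 C, 1 O.
Implicit hydrogens by atom environment:
  3 × C: 2 H each → 6
  3 × C: 1 H each → 3
  1 × C: 3 H
  1 × O: no H
  Total hydrogens = 12.
Molecular formula: C7H12O

C7H12O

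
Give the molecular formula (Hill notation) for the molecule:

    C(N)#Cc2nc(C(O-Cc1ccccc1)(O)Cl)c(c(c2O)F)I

Heavy atoms from the SMILES: 15 C, 1 Cl, 1 F, 1 I, 2 N, 3 O.
Implicit hydrogens by atom environment:
  6 × C (aromatic): no H
  5 × C (aromatic): 1 H each → 5
  3 × C: no H
  2 × O: 1 H each → 2
  1 × C: 2 H
  1 × Cl: no H
  1 × F: no H
  1 × I: no H
  1 × N: 2 H
  1 × N (aromatic): no H
  1 × O: no H
  Total hydrogens = 11.
Molecular formula: C15H11ClFIN2O3

C15H11ClFIN2O3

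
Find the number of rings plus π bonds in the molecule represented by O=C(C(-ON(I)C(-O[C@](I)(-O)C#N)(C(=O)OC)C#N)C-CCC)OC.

Molecular formula from the SMILES: C13H17I2N3O7.
DoU = (2C + 2 + N − H − X)/2 = (2·13 + 2 + 3 − 17 − 2)/2 = 12/2 = 6.
(Structurally: 0 ring(s) + 6 π bond(s) = 6.)

6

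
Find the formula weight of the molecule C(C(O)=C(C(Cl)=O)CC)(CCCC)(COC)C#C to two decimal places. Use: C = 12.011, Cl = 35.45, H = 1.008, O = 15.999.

Molecular formula: C14H21ClO3.
M = 14×12.011 + 1×35.45 + 21×1.008 + 3×15.999 = 272.77 g/mol.

272.77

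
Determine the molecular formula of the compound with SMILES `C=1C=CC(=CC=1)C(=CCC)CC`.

Heavy atoms from the SMILES: 12 C.
Implicit hydrogens by atom environment:
  5 × C (aromatic): 1 H each → 5
  2 × C: 3 H each → 6
  2 × C: 2 H each → 4
  1 × C: 1 H
  1 × C: no H
  1 × C (aromatic): no H
  Total hydrogens = 16.
Molecular formula: C12H16

C12H16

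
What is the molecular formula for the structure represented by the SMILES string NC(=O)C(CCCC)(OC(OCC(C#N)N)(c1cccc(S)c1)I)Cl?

Heavy atoms from the SMILES: 16 C, 1 Cl, 1 I, 3 N, 3 O, 1 S.
Implicit hydrogens by atom environment:
  4 × C: 2 H each → 8
  4 × C (aromatic): 1 H each → 4
  4 × C: no H
  3 × O: no H
  2 × C (aromatic): no H
  2 × N: 2 H each → 4
  1 × C: 3 H
  1 × C: 1 H
  1 × Cl: no H
  1 × I: no H
  1 × N: no H
  1 × S: 1 H
  Total hydrogens = 21.
Molecular formula: C16H21ClIN3O3S

C16H21ClIN3O3S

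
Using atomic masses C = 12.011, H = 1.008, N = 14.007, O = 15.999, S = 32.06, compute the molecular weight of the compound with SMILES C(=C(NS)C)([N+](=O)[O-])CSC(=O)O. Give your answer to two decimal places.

224.25

Molecular formula: C5H8N2O4S2.
M = 5×12.011 + 8×1.008 + 2×14.007 + 4×15.999 + 2×32.06 = 224.25 g/mol.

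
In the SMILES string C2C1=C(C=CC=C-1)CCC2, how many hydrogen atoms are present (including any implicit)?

12

Hydrogens are implicit in SMILES; fill each atom to its normal valence:
  4 × C: 2 H each → 8
  4 × C (aromatic): 1 H each → 4
  2 × C (aromatic): no H
  Total hydrogens = 12.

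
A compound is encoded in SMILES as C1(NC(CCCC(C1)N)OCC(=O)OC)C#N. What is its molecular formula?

Heavy atoms from the SMILES: 11 C, 3 N, 3 O.
Implicit hydrogens by atom environment:
  5 × C: 2 H each → 10
  3 × C: 1 H each → 3
  3 × O: no H
  2 × C: no H
  1 × C: 3 H
  1 × N: 2 H
  1 × N: 1 H
  1 × N: no H
  Total hydrogens = 19.
Molecular formula: C11H19N3O3

C11H19N3O3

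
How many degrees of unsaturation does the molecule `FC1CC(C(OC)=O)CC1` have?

Molecular formula from the SMILES: C7H11FO2.
DoU = (2C + 2 + N − H − X)/2 = (2·7 + 2 + 0 − 11 − 1)/2 = 4/2 = 2.
(Structurally: 1 ring(s) + 1 π bond(s) = 2.)

2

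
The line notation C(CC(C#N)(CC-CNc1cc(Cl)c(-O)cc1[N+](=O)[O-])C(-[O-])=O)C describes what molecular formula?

Heavy atoms from the SMILES: 15 C, 1 Cl, 3 N, 5 O.
Implicit hydrogens by atom environment:
  5 × C: 2 H each → 10
  4 × C (aromatic): no H
  3 × C: no H
  2 × C (aromatic): 1 H each → 2
  2 × O: no H
  2 × O (charge -1): no H
  1 × C: 3 H
  1 × Cl: no H
  1 × N: 1 H
  1 × N (charge +1): no H
  1 × N: no H
  1 × O: 1 H
  Total hydrogens = 17.
Net charge -1.
Molecular formula: C15H17ClN3O5-

C15H17ClN3O5-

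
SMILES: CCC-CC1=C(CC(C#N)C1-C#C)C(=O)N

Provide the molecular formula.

C13H16N2O

Heavy atoms from the SMILES: 13 C, 2 N, 1 O.
Implicit hydrogens by atom environment:
  5 × C: no H
  4 × C: 2 H each → 8
  3 × C: 1 H each → 3
  1 × C: 3 H
  1 × N: 2 H
  1 × N: no H
  1 × O: no H
  Total hydrogens = 16.
Molecular formula: C13H16N2O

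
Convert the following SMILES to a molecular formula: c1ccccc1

C6H6

Heavy atoms from the SMILES: 6 C.
Implicit hydrogens by atom environment:
  6 × C (aromatic): 1 H each → 6
  Total hydrogens = 6.
Molecular formula: C6H6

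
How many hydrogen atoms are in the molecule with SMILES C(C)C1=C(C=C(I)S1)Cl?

Hydrogens are implicit in SMILES; fill each atom to its normal valence:
  3 × C (aromatic): no H
  1 × C: 3 H
  1 × C: 2 H
  1 × C (aromatic): 1 H
  1 × Cl: no H
  1 × I: no H
  1 × S (aromatic): no H
  Total hydrogens = 6.

6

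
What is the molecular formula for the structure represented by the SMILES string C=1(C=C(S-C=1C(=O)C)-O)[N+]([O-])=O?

C6H5NO4S

Heavy atoms from the SMILES: 6 C, 1 N, 4 O, 1 S.
Implicit hydrogens by atom environment:
  3 × C (aromatic): no H
  2 × O: no H
  1 × C: 3 H
  1 × C (aromatic): 1 H
  1 × C: no H
  1 × N (charge +1): no H
  1 × O: 1 H
  1 × O (charge -1): no H
  1 × S (aromatic): no H
  Total hydrogens = 5.
Molecular formula: C6H5NO4S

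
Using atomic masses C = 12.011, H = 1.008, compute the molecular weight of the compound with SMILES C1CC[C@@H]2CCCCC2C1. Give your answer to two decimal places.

138.25

Molecular formula: C10H18.
M = 10×12.011 + 18×1.008 = 138.25 g/mol.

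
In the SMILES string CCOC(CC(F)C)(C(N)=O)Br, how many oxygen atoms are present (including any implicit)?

The symbol for oxygen appears 2 times in the SMILES.

2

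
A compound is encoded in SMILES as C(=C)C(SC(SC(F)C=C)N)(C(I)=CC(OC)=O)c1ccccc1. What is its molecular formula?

Heavy atoms from the SMILES: 17 C, 1 F, 1 I, 1 N, 2 O, 2 S.
Implicit hydrogens by atom environment:
  5 × C: 1 H each → 5
  5 × C (aromatic): 1 H each → 5
  3 × C: no H
  2 × C: 2 H each → 4
  2 × O: no H
  2 × S: no H
  1 × C: 3 H
  1 × C (aromatic): no H
  1 × F: no H
  1 × I: no H
  1 × N: 2 H
  Total hydrogens = 19.
Molecular formula: C17H19FINO2S2

C17H19FINO2S2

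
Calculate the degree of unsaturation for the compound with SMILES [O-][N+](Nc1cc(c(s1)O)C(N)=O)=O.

5

Molecular formula from the SMILES: C5H5N3O4S.
DoU = (2C + 2 + N − H − X)/2 = (2·5 + 2 + 3 − 5 − 0)/2 = 10/2 = 5.
(Structurally: 1 ring(s) + 4 π bond(s) = 5.)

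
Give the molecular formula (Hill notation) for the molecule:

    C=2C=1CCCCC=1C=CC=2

C10H12

Heavy atoms from the SMILES: 10 C.
Implicit hydrogens by atom environment:
  4 × C: 2 H each → 8
  4 × C (aromatic): 1 H each → 4
  2 × C (aromatic): no H
  Total hydrogens = 12.
Molecular formula: C10H12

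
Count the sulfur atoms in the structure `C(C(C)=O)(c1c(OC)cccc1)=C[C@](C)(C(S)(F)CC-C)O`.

1

The symbol for sulfur appears 1 time in the SMILES.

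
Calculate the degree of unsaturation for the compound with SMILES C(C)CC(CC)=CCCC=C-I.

2

Molecular formula from the SMILES: C11H19I.
DoU = (2C + 2 + N − H − X)/2 = (2·11 + 2 + 0 − 19 − 1)/2 = 4/2 = 2.
(Structurally: 0 ring(s) + 2 π bond(s) = 2.)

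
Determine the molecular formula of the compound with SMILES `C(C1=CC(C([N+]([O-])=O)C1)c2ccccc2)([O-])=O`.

C12H10NO4-

Heavy atoms from the SMILES: 12 C, 1 N, 4 O.
Implicit hydrogens by atom environment:
  5 × C (aromatic): 1 H each → 5
  3 × C: 1 H each → 3
  2 × C: no H
  2 × O: no H
  2 × O (charge -1): no H
  1 × C: 2 H
  1 × C (aromatic): no H
  1 × N (charge +1): no H
  Total hydrogens = 10.
Net charge -1.
Molecular formula: C12H10NO4-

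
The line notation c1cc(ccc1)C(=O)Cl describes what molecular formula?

Heavy atoms from the SMILES: 7 C, 1 Cl, 1 O.
Implicit hydrogens by atom environment:
  5 × C (aromatic): 1 H each → 5
  1 × C (aromatic): no H
  1 × C: no H
  1 × Cl: no H
  1 × O: no H
  Total hydrogens = 5.
Molecular formula: C7H5ClO

C7H5ClO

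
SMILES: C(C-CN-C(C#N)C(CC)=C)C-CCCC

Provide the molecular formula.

C14H26N2

Heavy atoms from the SMILES: 14 C, 2 N.
Implicit hydrogens by atom environment:
  9 × C: 2 H each → 18
  2 × C: 3 H each → 6
  2 × C: no H
  1 × C: 1 H
  1 × N: 1 H
  1 × N: no H
  Total hydrogens = 26.
Molecular formula: C14H26N2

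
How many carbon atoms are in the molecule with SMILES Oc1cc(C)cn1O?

The symbol for carbon appears 5 times in the SMILES. Lowercase c denotes aromatic carbon and counts toward C.

5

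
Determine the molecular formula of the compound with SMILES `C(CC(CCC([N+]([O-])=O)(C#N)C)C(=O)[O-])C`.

Heavy atoms from the SMILES: 10 C, 2 N, 4 O.
Implicit hydrogens by atom environment:
  4 × C: 2 H each → 8
  3 × C: no H
  2 × C: 3 H each → 6
  2 × O: no H
  2 × O (charge -1): no H
  1 × C: 1 H
  1 × N (charge +1): no H
  1 × N: no H
  Total hydrogens = 15.
Net charge -1.
Molecular formula: C10H15N2O4-

C10H15N2O4-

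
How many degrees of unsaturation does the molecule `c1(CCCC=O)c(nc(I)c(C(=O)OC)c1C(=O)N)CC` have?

Molecular formula from the SMILES: C14H17IN2O4.
DoU = (2C + 2 + N − H − X)/2 = (2·14 + 2 + 2 − 17 − 1)/2 = 14/2 = 7.
(Structurally: 1 ring(s) + 6 π bond(s) = 7.)

7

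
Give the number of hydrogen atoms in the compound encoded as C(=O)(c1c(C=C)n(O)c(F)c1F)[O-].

4

Hydrogens are implicit in SMILES; fill each atom to its normal valence:
  4 × C (aromatic): no H
  2 × F: no H
  1 × C: 2 H
  1 × C: 1 H
  1 × C: no H
  1 × N (aromatic): no H
  1 × O: 1 H
  1 × O: no H
  1 × O (charge -1): no H
  Total hydrogens = 4.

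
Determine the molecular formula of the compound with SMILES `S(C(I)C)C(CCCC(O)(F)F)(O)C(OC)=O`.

C9H15F2IO4S

Heavy atoms from the SMILES: 9 C, 2 F, 1 I, 4 O, 1 S.
Implicit hydrogens by atom environment:
  3 × C: 2 H each → 6
  3 × C: no H
  2 × C: 3 H each → 6
  2 × F: no H
  2 × O: 1 H each → 2
  2 × O: no H
  1 × C: 1 H
  1 × I: no H
  1 × S: no H
  Total hydrogens = 15.
Molecular formula: C9H15F2IO4S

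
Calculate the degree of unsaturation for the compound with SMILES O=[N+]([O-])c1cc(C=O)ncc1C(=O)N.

7

Molecular formula from the SMILES: C7H5N3O4.
DoU = (2C + 2 + N − H − X)/2 = (2·7 + 2 + 3 − 5 − 0)/2 = 14/2 = 7.
(Structurally: 1 ring(s) + 6 π bond(s) = 7.)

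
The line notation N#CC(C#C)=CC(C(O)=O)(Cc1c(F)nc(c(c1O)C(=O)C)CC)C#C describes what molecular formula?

Heavy atoms from the SMILES: 19 C, 1 F, 2 N, 4 O.
Implicit hydrogens by atom environment:
  7 × C: no H
  5 × C (aromatic): no H
  3 × C: 1 H each → 3
  2 × C: 3 H each → 6
  2 × C: 2 H each → 4
  2 × O: 1 H each → 2
  2 × O: no H
  1 × F: no H
  1 × N (aromatic): no H
  1 × N: no H
  Total hydrogens = 15.
Molecular formula: C19H15FN2O4

C19H15FN2O4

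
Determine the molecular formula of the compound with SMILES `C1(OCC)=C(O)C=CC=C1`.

Heavy atoms from the SMILES: 8 C, 2 O.
Implicit hydrogens by atom environment:
  4 × C (aromatic): 1 H each → 4
  2 × C (aromatic): no H
  1 × C: 3 H
  1 × C: 2 H
  1 × O: 1 H
  1 × O: no H
  Total hydrogens = 10.
Molecular formula: C8H10O2

C8H10O2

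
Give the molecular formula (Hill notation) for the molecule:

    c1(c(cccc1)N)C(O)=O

C7H7NO2

Heavy atoms from the SMILES: 7 C, 1 N, 2 O.
Implicit hydrogens by atom environment:
  4 × C (aromatic): 1 H each → 4
  2 × C (aromatic): no H
  1 × C: no H
  1 × N: 2 H
  1 × O: 1 H
  1 × O: no H
  Total hydrogens = 7.
Molecular formula: C7H7NO2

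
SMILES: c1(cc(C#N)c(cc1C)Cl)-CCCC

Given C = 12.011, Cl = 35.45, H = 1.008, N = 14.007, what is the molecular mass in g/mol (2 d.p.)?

Molecular formula: C12H14ClN.
M = 12×12.011 + 1×35.45 + 14×1.008 + 1×14.007 = 207.70 g/mol.

207.70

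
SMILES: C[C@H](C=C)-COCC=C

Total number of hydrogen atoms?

Hydrogens are implicit in SMILES; fill each atom to its normal valence:
  4 × C: 2 H each → 8
  3 × C: 1 H each → 3
  1 × C: 3 H
  1 × O: no H
  Total hydrogens = 14.

14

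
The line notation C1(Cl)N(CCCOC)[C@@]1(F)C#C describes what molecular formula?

C8H11ClFNO

Heavy atoms from the SMILES: 8 C, 1 Cl, 1 F, 1 N, 1 O.
Implicit hydrogens by atom environment:
  3 × C: 2 H each → 6
  2 × C: 1 H each → 2
  2 × C: no H
  1 × C: 3 H
  1 × Cl: no H
  1 × F: no H
  1 × N: no H
  1 × O: no H
  Total hydrogens = 11.
Molecular formula: C8H11ClFNO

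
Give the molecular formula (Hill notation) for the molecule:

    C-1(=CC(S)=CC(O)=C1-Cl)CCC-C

Heavy atoms from the SMILES: 10 C, 1 Cl, 1 O, 1 S.
Implicit hydrogens by atom environment:
  4 × C (aromatic): no H
  3 × C: 2 H each → 6
  2 × C (aromatic): 1 H each → 2
  1 × C: 3 H
  1 × Cl: no H
  1 × O: 1 H
  1 × S: 1 H
  Total hydrogens = 13.
Molecular formula: C10H13ClOS

C10H13ClOS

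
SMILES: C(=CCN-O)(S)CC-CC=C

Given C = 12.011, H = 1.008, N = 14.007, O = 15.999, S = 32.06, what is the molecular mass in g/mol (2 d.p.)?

173.27

Molecular formula: C8H15NOS.
M = 8×12.011 + 15×1.008 + 1×14.007 + 1×15.999 + 1×32.06 = 173.27 g/mol.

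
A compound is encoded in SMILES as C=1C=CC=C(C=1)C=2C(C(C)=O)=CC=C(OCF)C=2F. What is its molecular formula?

Heavy atoms from the SMILES: 15 C, 2 F, 2 O.
Implicit hydrogens by atom environment:
  7 × C (aromatic): 1 H each → 7
  5 × C (aromatic): no H
  2 × F: no H
  2 × O: no H
  1 × C: 3 H
  1 × C: 2 H
  1 × C: no H
  Total hydrogens = 12.
Molecular formula: C15H12F2O2

C15H12F2O2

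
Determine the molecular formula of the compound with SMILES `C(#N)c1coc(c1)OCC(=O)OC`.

Heavy atoms from the SMILES: 8 C, 1 N, 4 O.
Implicit hydrogens by atom environment:
  3 × O: no H
  2 × C (aromatic): 1 H each → 2
  2 × C (aromatic): no H
  2 × C: no H
  1 × C: 3 H
  1 × C: 2 H
  1 × N: no H
  1 × O (aromatic): no H
  Total hydrogens = 7.
Molecular formula: C8H7NO4

C8H7NO4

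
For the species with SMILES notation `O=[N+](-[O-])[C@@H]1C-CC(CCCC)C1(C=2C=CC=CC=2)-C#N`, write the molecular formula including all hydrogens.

Heavy atoms from the SMILES: 16 C, 2 N, 2 O.
Implicit hydrogens by atom environment:
  5 × C: 2 H each → 10
  5 × C (aromatic): 1 H each → 5
  2 × C: 1 H each → 2
  2 × C: no H
  1 × C: 3 H
  1 × C (aromatic): no H
  1 × N: no H
  1 × N (charge +1): no H
  1 × O: no H
  1 × O (charge -1): no H
  Total hydrogens = 20.
Molecular formula: C16H20N2O2

C16H20N2O2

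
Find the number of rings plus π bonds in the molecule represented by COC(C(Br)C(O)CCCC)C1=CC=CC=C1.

Molecular formula from the SMILES: C14H21BrO2.
DoU = (2C + 2 + N − H − X)/2 = (2·14 + 2 + 0 − 21 − 1)/2 = 8/2 = 4.
(Structurally: 1 ring(s) + 3 π bond(s) = 4.)

4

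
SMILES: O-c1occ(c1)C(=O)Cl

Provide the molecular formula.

Heavy atoms from the SMILES: 5 C, 1 Cl, 3 O.
Implicit hydrogens by atom environment:
  2 × C (aromatic): 1 H each → 2
  2 × C (aromatic): no H
  1 × C: no H
  1 × Cl: no H
  1 × O: 1 H
  1 × O (aromatic): no H
  1 × O: no H
  Total hydrogens = 3.
Molecular formula: C5H3ClO3

C5H3ClO3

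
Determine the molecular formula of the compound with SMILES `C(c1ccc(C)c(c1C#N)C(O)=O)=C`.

Heavy atoms from the SMILES: 11 C, 1 N, 2 O.
Implicit hydrogens by atom environment:
  4 × C (aromatic): no H
  2 × C (aromatic): 1 H each → 2
  2 × C: no H
  1 × C: 3 H
  1 × C: 2 H
  1 × C: 1 H
  1 × N: no H
  1 × O: 1 H
  1 × O: no H
  Total hydrogens = 9.
Molecular formula: C11H9NO2

C11H9NO2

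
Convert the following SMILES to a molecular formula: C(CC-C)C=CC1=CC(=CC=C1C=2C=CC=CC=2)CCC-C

Heavy atoms from the SMILES: 22 C.
Implicit hydrogens by atom environment:
  8 × C (aromatic): 1 H each → 8
  6 × C: 2 H each → 12
  4 × C (aromatic): no H
  2 × C: 3 H each → 6
  2 × C: 1 H each → 2
  Total hydrogens = 28.
Molecular formula: C22H28

C22H28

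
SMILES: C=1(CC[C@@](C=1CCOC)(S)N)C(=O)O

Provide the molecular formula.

Heavy atoms from the SMILES: 9 C, 1 N, 3 O, 1 S.
Implicit hydrogens by atom environment:
  4 × C: 2 H each → 8
  4 × C: no H
  2 × O: no H
  1 × C: 3 H
  1 × N: 2 H
  1 × O: 1 H
  1 × S: 1 H
  Total hydrogens = 15.
Molecular formula: C9H15NO3S

C9H15NO3S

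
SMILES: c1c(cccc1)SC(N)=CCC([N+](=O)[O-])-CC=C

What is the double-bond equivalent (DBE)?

Molecular formula from the SMILES: C13H16N2O2S.
DoU = (2C + 2 + N − H − X)/2 = (2·13 + 2 + 2 − 16 − 0)/2 = 14/2 = 7.
(Structurally: 1 ring(s) + 6 π bond(s) = 7.)

7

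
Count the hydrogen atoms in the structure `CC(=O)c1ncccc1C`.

9

Hydrogens are implicit in SMILES; fill each atom to its normal valence:
  3 × C (aromatic): 1 H each → 3
  2 × C: 3 H each → 6
  2 × C (aromatic): no H
  1 × C: no H
  1 × N (aromatic): no H
  1 × O: no H
  Total hydrogens = 9.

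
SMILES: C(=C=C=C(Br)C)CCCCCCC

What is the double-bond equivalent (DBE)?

3

Molecular formula from the SMILES: C12H19Br.
DoU = (2C + 2 + N − H − X)/2 = (2·12 + 2 + 0 − 19 − 1)/2 = 6/2 = 3.
(Structurally: 0 ring(s) + 3 π bond(s) = 3.)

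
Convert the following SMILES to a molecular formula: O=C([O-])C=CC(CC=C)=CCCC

C11H15O2-

Heavy atoms from the SMILES: 11 C, 2 O.
Implicit hydrogens by atom environment:
  4 × C: 2 H each → 8
  4 × C: 1 H each → 4
  2 × C: no H
  1 × C: 3 H
  1 × O: no H
  1 × O (charge -1): no H
  Total hydrogens = 15.
Net charge -1.
Molecular formula: C11H15O2-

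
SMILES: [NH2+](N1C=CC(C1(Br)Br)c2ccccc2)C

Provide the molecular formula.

Heavy atoms from the SMILES: 2 Br, 11 C, 2 N.
Implicit hydrogens by atom environment:
  5 × C (aromatic): 1 H each → 5
  3 × C: 1 H each → 3
  2 × Br: no H
  1 × C: 3 H
  1 × C: no H
  1 × C (aromatic): no H
  1 × N (charge +1): 2 H
  1 × N: no H
  Total hydrogens = 13.
Net charge +1.
Molecular formula: C11H13Br2N2+

C11H13Br2N2+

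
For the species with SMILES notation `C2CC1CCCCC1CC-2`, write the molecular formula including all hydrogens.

Heavy atoms from the SMILES: 10 C.
Implicit hydrogens by atom environment:
  8 × C: 2 H each → 16
  2 × C: 1 H each → 2
  Total hydrogens = 18.
Molecular formula: C10H18

C10H18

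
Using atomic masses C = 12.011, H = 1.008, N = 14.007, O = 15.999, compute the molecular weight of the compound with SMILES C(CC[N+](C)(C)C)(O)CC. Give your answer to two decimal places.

146.25

Molecular formula: C8H20NO+.
M = 8×12.011 + 20×1.008 + 1×14.007 + 1×15.999 = 146.25 g/mol.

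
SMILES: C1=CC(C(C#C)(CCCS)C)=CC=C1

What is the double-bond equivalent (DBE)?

6

Molecular formula from the SMILES: C13H16S.
DoU = (2C + 2 + N − H − X)/2 = (2·13 + 2 + 0 − 16 − 0)/2 = 12/2 = 6.
(Structurally: 1 ring(s) + 5 π bond(s) = 6.)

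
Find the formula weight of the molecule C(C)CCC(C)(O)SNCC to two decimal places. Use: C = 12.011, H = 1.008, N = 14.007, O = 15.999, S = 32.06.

177.31

Molecular formula: C8H19NOS.
M = 8×12.011 + 19×1.008 + 1×14.007 + 1×15.999 + 1×32.06 = 177.31 g/mol.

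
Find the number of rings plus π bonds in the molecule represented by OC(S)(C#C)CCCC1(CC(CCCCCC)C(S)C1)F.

3

Molecular formula from the SMILES: C17H29FOS2.
DoU = (2C + 2 + N − H − X)/2 = (2·17 + 2 + 0 − 29 − 1)/2 = 6/2 = 3.
(Structurally: 1 ring(s) + 2 π bond(s) = 3.)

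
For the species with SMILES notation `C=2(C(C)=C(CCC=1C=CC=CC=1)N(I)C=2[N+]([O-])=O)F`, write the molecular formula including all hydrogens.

Heavy atoms from the SMILES: 13 C, 1 F, 1 I, 2 N, 2 O.
Implicit hydrogens by atom environment:
  5 × C (aromatic): 1 H each → 5
  5 × C (aromatic): no H
  2 × C: 2 H each → 4
  1 × C: 3 H
  1 × F: no H
  1 × I: no H
  1 × N (aromatic): no H
  1 × N (charge +1): no H
  1 × O: no H
  1 × O (charge -1): no H
  Total hydrogens = 12.
Molecular formula: C13H12FIN2O2

C13H12FIN2O2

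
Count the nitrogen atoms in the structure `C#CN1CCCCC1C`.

The symbol for nitrogen appears 1 time in the SMILES.

1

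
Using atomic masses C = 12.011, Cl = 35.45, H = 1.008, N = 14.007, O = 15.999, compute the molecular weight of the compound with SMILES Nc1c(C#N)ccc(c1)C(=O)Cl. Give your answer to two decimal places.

Molecular formula: C8H5ClN2O.
M = 8×12.011 + 1×35.45 + 5×1.008 + 2×14.007 + 1×15.999 = 180.59 g/mol.

180.59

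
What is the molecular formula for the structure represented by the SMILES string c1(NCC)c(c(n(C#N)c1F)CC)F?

C9H11F2N3

Heavy atoms from the SMILES: 9 C, 2 F, 3 N.
Implicit hydrogens by atom environment:
  4 × C (aromatic): no H
  2 × C: 3 H each → 6
  2 × C: 2 H each → 4
  2 × F: no H
  1 × C: no H
  1 × N: 1 H
  1 × N (aromatic): no H
  1 × N: no H
  Total hydrogens = 11.
Molecular formula: C9H11F2N3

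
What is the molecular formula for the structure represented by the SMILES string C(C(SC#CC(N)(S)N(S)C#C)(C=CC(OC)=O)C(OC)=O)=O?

Heavy atoms from the SMILES: 13 C, 2 N, 5 O, 3 S.
Implicit hydrogens by atom environment:
  7 × C: no H
  5 × O: no H
  4 × C: 1 H each → 4
  2 × C: 3 H each → 6
  2 × S: 1 H each → 2
  1 × N: 2 H
  1 × N: no H
  1 × S: no H
  Total hydrogens = 14.
Molecular formula: C13H14N2O5S3

C13H14N2O5S3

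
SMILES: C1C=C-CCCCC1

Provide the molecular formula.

Heavy atoms from the SMILES: 8 C.
Implicit hydrogens by atom environment:
  6 × C: 2 H each → 12
  2 × C: 1 H each → 2
  Total hydrogens = 14.
Molecular formula: C8H14

C8H14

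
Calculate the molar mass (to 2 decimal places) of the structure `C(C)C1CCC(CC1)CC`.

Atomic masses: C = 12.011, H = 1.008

140.27

Molecular formula: C10H20.
M = 10×12.011 + 20×1.008 = 140.27 g/mol.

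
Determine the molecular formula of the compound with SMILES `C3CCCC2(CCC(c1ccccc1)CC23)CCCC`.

Heavy atoms from the SMILES: 20 C.
Implicit hydrogens by atom environment:
  10 × C: 2 H each → 20
  5 × C (aromatic): 1 H each → 5
  2 × C: 1 H each → 2
  1 × C: 3 H
  1 × C: no H
  1 × C (aromatic): no H
  Total hydrogens = 30.
Molecular formula: C20H30

C20H30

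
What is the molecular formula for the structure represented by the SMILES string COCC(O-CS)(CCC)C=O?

C8H16O3S

Heavy atoms from the SMILES: 8 C, 3 O, 1 S.
Implicit hydrogens by atom environment:
  4 × C: 2 H each → 8
  3 × O: no H
  2 × C: 3 H each → 6
  1 × C: 1 H
  1 × C: no H
  1 × S: 1 H
  Total hydrogens = 16.
Molecular formula: C8H16O3S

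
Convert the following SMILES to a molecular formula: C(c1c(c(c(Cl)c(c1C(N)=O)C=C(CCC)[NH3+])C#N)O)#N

Heavy atoms from the SMILES: 14 C, 1 Cl, 4 N, 2 O.
Implicit hydrogens by atom environment:
  6 × C (aromatic): no H
  4 × C: no H
  2 × C: 2 H each → 4
  2 × N: no H
  1 × C: 3 H
  1 × C: 1 H
  1 × Cl: no H
  1 × N (charge +1): 3 H
  1 × N: 2 H
  1 × O: 1 H
  1 × O: no H
  Total hydrogens = 14.
Net charge +1.
Molecular formula: C14H14ClN4O2+

C14H14ClN4O2+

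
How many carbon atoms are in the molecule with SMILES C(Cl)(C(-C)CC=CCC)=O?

The symbol for carbon appears 8 times in the SMILES. (Cl is a single chlorine, not C + l.)

8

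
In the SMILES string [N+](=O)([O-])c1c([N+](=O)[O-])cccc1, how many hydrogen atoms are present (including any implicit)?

4

Hydrogens are implicit in SMILES; fill each atom to its normal valence:
  4 × C (aromatic): 1 H each → 4
  2 × C (aromatic): no H
  2 × N (charge +1): no H
  2 × O: no H
  2 × O (charge -1): no H
  Total hydrogens = 4.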